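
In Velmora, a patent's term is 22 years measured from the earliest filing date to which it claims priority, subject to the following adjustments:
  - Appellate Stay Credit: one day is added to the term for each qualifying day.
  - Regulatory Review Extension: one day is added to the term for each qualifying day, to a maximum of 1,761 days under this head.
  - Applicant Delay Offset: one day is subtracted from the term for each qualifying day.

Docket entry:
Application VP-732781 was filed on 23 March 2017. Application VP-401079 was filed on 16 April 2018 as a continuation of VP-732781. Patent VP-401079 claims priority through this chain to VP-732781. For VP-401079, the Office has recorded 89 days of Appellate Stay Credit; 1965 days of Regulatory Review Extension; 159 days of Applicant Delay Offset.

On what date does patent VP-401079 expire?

Earliest priority filing: 23 March 2017.
Base term: 23 March 2017 + 22 years → 23 March 2039.
Appellate Stay Credit: +89 days → 20 June 2039.
Regulatory Review Extension: 1965 days claimed exceeds the 1761-day cap, so +1761 days → 15 April 2044.
Applicant Delay Offset: −159 days → 8 November 2043.

November 8, 2043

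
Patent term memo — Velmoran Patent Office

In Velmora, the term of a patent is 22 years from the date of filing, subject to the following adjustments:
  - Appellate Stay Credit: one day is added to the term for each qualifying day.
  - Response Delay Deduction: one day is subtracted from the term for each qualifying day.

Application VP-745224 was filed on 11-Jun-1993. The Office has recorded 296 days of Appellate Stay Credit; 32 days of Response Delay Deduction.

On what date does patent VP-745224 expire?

Base term: filing date + 22 years → 11 June 2015.
Appellate Stay Credit: +296 days → 2 April 2016.
Response Delay Deduction: −32 days → 1 March 2016.

2016-03-01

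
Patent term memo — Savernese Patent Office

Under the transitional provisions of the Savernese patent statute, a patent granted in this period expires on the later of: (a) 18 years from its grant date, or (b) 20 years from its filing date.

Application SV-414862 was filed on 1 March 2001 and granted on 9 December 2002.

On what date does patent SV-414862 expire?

2021-03-01

(a) grant + 18 years → 9 December 2020.
(b) filing + 20 years → 1 March 2021.
Later of the two: 1 March 2021.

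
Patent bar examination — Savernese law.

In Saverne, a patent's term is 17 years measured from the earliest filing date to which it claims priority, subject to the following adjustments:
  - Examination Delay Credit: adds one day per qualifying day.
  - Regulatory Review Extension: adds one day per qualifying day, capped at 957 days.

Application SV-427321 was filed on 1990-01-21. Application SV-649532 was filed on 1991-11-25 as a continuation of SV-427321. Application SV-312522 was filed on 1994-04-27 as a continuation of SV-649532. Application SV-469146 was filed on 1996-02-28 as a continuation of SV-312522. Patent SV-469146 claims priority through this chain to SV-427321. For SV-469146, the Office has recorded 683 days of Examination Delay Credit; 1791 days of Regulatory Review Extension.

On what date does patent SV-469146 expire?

Earliest priority filing: 21 January 1990.
Base term: 21 January 1990 + 17 years → 21 January 2007.
Examination Delay Credit: +683 days → 4 December 2008.
Regulatory Review Extension: 1791 days claimed exceeds the 957-day cap, so +957 days → 19 July 2011.

July 19, 2011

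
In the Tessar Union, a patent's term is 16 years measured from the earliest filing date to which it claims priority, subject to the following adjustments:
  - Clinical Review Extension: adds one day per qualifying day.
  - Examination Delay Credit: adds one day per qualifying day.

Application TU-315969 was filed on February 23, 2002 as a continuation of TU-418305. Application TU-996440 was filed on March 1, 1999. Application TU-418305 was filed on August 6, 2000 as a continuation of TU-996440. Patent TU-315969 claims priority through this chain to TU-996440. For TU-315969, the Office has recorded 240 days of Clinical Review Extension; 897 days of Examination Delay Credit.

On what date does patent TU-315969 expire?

April 11, 2018

Earliest priority filing: 1 March 1999.
Base term: 1 March 1999 + 16 years → 1 March 2015.
Clinical Review Extension: +240 days → 27 October 2015.
Examination Delay Credit: +897 days → 11 April 2018.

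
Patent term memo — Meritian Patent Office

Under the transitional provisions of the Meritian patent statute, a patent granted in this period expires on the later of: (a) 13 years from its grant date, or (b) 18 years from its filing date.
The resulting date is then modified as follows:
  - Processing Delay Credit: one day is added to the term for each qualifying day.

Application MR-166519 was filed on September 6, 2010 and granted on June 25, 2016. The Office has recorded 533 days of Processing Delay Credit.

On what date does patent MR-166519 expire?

(a) grant + 13 years → 25 June 2029.
(b) filing + 18 years → 6 September 2028.
Later of the two: 25 June 2029.
Processing Delay Credit: +533 days → 10 December 2030.

2030-12-10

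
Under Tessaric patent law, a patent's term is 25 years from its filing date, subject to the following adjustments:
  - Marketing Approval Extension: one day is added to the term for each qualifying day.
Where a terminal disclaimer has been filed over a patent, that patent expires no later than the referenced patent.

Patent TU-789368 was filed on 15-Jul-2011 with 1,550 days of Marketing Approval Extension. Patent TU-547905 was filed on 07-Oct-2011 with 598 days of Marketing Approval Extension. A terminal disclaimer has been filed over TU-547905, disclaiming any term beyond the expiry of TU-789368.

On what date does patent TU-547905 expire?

May 28, 2038

Natural term of TU-547905:
  Base: filing + 25 years → 7 October 2036.
  Marketing Approval Extension: +598 days → 28 May 2038.
Expiry of referenced patent TU-789368:
  Base: filing + 25 years → 15 July 2036.
  Marketing Approval Extension: +1550 days → 12 October 2040.
Terminal disclaimer: TU-547905 expires on the earlier of 28 May 2038 and 12 October 2040.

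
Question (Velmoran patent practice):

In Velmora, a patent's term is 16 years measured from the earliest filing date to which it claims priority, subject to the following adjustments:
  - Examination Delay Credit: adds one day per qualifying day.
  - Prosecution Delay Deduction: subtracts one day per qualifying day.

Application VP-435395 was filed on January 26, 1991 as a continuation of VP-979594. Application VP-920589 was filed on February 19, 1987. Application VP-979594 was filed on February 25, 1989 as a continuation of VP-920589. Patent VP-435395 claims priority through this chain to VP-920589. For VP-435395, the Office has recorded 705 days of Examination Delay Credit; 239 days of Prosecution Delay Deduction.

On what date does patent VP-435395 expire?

2004-05-30

Earliest priority filing: 19 February 1987.
Base term: 19 February 1987 + 16 years → 19 February 2003.
Examination Delay Credit: +705 days → 24 January 2005.
Prosecution Delay Deduction: −239 days → 30 May 2004.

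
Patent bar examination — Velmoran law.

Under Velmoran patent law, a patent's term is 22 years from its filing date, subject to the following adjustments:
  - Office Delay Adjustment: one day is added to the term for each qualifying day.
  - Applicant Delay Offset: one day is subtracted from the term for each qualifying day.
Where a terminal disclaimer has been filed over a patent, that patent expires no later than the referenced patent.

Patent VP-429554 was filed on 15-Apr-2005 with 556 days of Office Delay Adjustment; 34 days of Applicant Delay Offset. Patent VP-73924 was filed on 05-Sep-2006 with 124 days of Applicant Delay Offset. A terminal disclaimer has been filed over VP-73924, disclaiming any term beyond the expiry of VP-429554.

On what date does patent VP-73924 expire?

Natural term of VP-73924:
  Base: filing + 22 years → 5 September 2028.
  Applicant Delay Offset: −124 days → 4 May 2028.
Expiry of referenced patent VP-429554:
  Base: filing + 22 years → 15 April 2027.
  Office Delay Adjustment: +556 days → 22 October 2028.
  Applicant Delay Offset: −34 days → 18 September 2028.
Terminal disclaimer: VP-73924 expires on the earlier of 4 May 2028 and 18 September 2028.

May 4, 2028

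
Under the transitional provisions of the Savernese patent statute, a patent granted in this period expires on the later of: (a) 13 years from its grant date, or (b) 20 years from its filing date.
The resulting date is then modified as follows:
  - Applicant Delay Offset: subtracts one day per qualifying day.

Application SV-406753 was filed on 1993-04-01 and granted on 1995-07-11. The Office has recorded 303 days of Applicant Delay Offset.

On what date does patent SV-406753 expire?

June 2, 2012

(a) grant + 13 years → 11 July 2008.
(b) filing + 20 years → 1 April 2013.
Later of the two: 1 April 2013.
Applicant Delay Offset: −303 days → 2 June 2012.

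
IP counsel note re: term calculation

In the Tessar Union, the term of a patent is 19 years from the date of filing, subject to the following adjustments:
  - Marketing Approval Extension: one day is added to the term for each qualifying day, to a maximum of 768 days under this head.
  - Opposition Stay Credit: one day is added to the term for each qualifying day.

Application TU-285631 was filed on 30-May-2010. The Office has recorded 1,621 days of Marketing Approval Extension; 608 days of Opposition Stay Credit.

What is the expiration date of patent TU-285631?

Base term: filing date + 19 years → 30 May 2029.
Marketing Approval Extension: 1621 days claimed exceeds the 768-day cap, so +768 days → 7 July 2031.
Opposition Stay Credit: +608 days → 6 March 2033.

2033-03-06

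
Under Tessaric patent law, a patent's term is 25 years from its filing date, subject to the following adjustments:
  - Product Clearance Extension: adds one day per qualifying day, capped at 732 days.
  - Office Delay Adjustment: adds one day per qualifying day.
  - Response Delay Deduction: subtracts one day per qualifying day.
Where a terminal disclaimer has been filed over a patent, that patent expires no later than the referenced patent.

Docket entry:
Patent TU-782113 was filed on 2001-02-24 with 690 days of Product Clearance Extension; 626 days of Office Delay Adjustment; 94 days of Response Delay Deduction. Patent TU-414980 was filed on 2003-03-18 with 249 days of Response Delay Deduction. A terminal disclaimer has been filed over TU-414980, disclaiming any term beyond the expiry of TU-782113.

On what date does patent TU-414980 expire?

2027-07-13

Natural term of TU-414980:
  Base: filing + 25 years → 18 March 2028.
  Response Delay Deduction: −249 days → 13 July 2027.
Expiry of referenced patent TU-782113:
  Base: filing + 25 years → 24 February 2026.
  Product Clearance Extension: 690 days (within the 732-day cap) → +690 days → 15 January 2028.
  Office Delay Adjustment: +626 days → 2 October 2029.
  Response Delay Deduction: −94 days → 30 June 2029.
Terminal disclaimer: TU-414980 expires on the earlier of 13 July 2027 and 30 June 2029.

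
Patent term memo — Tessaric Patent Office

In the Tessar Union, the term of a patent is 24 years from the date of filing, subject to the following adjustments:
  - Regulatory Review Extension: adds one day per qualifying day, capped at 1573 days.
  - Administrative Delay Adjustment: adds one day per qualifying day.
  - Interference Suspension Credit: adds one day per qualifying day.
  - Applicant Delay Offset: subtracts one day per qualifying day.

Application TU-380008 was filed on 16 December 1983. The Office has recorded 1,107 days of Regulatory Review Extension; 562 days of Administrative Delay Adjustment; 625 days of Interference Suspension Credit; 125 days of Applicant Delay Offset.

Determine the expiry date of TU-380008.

2013-11-23

Base term: filing date + 24 years → 16 December 2007.
Regulatory Review Extension: 1107 days (within the 1573-day cap) → +1107 days → 27 December 2010.
Administrative Delay Adjustment: +562 days → 11 July 2012.
Interference Suspension Credit: +625 days → 28 March 2014.
Applicant Delay Offset: −125 days → 23 November 2013.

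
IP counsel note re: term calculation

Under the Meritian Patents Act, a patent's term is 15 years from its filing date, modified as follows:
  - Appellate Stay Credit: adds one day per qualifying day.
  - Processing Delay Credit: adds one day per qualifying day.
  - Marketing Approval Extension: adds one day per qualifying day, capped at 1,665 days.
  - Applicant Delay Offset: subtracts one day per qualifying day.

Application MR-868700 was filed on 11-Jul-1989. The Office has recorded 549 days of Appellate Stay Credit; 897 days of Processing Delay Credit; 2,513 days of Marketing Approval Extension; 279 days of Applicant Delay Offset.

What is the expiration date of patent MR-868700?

Base term: filing date + 15 years → 11 July 2004.
Appellate Stay Credit: +549 days → 11 January 2006.
Processing Delay Credit: +897 days → 26 June 2008.
Marketing Approval Extension: 2513 days claimed exceeds the 1665-day cap, so +1665 days → 16 January 2013.
Applicant Delay Offset: −279 days → 12 April 2012.

2012-04-12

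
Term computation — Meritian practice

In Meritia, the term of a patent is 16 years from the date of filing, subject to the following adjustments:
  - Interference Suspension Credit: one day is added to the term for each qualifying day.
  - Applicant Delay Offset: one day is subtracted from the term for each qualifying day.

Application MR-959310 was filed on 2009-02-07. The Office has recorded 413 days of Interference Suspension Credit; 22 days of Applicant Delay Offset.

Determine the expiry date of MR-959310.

March 5, 2026

Base term: filing date + 16 years → 7 February 2025.
Interference Suspension Credit: +413 days → 27 March 2026.
Applicant Delay Offset: −22 days → 5 March 2026.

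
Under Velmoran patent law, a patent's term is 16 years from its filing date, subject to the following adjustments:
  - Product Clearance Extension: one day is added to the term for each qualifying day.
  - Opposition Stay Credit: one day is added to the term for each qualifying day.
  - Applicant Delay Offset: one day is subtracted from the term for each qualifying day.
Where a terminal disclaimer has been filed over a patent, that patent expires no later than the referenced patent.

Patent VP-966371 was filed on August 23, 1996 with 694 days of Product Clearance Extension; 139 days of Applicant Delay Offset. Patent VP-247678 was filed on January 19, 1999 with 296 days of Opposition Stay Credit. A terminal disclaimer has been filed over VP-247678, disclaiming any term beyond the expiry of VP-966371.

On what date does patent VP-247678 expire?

March 1, 2014

Natural term of VP-247678:
  Base: filing + 16 years → 19 January 2015.
  Opposition Stay Credit: +296 days → 11 November 2015.
Expiry of referenced patent VP-966371:
  Base: filing + 16 years → 23 August 2012.
  Product Clearance Extension: +694 days → 18 July 2014.
  Applicant Delay Offset: −139 days → 1 March 2014.
Terminal disclaimer: VP-247678 expires on the earlier of 11 November 2015 and 1 March 2014.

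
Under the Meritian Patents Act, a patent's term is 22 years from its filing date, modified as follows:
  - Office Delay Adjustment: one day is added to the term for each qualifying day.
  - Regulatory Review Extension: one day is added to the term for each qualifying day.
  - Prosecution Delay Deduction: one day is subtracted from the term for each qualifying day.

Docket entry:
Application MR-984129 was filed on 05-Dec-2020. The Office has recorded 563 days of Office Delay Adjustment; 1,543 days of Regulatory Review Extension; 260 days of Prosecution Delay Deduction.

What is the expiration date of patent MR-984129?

Base term: filing date + 22 years → 5 December 2042.
Office Delay Adjustment: +563 days → 20 June 2044.
Regulatory Review Extension: +1543 days → 10 September 2048.
Prosecution Delay Deduction: −260 days → 25 December 2047.

December 25, 2047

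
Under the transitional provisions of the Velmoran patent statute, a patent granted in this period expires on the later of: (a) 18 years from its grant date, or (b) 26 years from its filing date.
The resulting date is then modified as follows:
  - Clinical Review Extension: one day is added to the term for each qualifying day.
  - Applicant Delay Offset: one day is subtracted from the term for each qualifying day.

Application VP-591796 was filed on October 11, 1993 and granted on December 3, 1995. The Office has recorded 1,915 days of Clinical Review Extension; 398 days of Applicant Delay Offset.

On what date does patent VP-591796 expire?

2023-12-06

(a) grant + 18 years → 3 December 2013.
(b) filing + 26 years → 11 October 2019.
Later of the two: 11 October 2019.
Clinical Review Extension: +1915 days → 7 January 2025.
Applicant Delay Offset: −398 days → 6 December 2023.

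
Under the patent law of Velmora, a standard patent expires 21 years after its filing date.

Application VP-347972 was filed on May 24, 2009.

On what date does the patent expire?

May 24, 2030

Filing date + 21 years → 24 May 2030.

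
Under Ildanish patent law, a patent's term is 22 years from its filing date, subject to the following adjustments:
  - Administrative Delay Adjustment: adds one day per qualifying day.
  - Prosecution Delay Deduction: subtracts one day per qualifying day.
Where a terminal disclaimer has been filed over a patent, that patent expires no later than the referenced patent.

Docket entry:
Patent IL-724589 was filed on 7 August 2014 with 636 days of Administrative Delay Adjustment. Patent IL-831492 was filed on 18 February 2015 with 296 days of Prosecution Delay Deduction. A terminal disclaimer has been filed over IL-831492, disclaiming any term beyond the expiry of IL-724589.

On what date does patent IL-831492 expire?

2036-04-28

Natural term of IL-831492:
  Base: filing + 22 years → 18 February 2037.
  Prosecution Delay Deduction: −296 days → 28 April 2036.
Expiry of referenced patent IL-724589:
  Base: filing + 22 years → 7 August 2036.
  Administrative Delay Adjustment: +636 days → 5 May 2038.
Terminal disclaimer: IL-831492 expires on the earlier of 28 April 2036 and 5 May 2038.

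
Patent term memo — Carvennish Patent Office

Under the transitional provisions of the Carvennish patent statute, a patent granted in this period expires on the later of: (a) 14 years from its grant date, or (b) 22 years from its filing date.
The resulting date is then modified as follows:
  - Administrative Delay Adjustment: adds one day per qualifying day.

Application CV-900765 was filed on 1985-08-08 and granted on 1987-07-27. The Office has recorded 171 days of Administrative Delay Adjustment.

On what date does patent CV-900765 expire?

2008-01-26

(a) grant + 14 years → 27 July 2001.
(b) filing + 22 years → 8 August 2007.
Later of the two: 8 August 2007.
Administrative Delay Adjustment: +171 days → 26 January 2008.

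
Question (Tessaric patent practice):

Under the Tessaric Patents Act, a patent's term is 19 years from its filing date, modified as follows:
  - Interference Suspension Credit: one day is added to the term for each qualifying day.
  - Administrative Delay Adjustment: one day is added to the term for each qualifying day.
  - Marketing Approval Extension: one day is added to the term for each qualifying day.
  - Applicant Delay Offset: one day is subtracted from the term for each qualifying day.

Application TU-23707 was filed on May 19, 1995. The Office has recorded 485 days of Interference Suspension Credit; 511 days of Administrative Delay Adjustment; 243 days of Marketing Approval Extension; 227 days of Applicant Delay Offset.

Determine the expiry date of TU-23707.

February 24, 2017

Base term: filing date + 19 years → 19 May 2014.
Interference Suspension Credit: +485 days → 16 September 2015.
Administrative Delay Adjustment: +511 days → 8 February 2017.
Marketing Approval Extension: +243 days → 9 October 2017.
Applicant Delay Offset: −227 days → 24 February 2017.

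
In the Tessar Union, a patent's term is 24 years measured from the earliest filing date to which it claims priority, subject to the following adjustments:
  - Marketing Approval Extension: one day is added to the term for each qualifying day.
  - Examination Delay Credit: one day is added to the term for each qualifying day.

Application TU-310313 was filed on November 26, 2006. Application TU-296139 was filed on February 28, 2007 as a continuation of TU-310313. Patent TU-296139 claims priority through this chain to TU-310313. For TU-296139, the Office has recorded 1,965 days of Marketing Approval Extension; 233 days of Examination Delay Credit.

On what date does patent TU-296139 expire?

Earliest priority filing: 26 November 2006.
Base term: 26 November 2006 + 24 years → 26 November 2030.
Marketing Approval Extension: +1965 days → 13 April 2036.
Examination Delay Credit: +233 days → 2 December 2036.

2036-12-02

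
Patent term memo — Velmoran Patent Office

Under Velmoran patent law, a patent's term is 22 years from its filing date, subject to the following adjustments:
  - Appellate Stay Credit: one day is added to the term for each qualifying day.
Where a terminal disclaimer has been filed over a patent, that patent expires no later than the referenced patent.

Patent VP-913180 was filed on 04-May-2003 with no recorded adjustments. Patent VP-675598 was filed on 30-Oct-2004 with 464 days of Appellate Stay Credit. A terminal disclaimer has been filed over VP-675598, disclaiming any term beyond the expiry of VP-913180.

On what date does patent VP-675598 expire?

2025-05-04

Natural term of VP-675598:
  Base: filing + 22 years → 30 October 2026.
  Appellate Stay Credit: +464 days → 6 February 2028.
Expiry of referenced patent VP-913180:
  Base: filing + 22 years → 4 May 2025.
Terminal disclaimer: VP-675598 expires on the earlier of 6 February 2028 and 4 May 2025.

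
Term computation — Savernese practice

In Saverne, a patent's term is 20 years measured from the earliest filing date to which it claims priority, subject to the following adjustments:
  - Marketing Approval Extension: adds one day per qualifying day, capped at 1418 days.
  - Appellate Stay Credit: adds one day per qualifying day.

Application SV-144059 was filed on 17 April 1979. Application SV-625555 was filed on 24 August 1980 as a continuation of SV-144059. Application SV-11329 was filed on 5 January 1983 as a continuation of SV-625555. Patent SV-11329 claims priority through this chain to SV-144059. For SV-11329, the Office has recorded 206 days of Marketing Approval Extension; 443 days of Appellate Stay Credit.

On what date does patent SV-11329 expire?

Earliest priority filing: 17 April 1979.
Base term: 17 April 1979 + 20 years → 17 April 1999.
Marketing Approval Extension: 206 days (within the 1418-day cap) → +206 days → 9 November 1999.
Appellate Stay Credit: +443 days → 25 January 2001.

January 25, 2001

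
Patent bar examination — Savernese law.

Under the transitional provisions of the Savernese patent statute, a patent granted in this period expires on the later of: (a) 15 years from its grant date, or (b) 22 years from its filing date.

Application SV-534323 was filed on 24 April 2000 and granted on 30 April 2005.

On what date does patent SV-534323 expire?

2022-04-24

(a) grant + 15 years → 30 April 2020.
(b) filing + 22 years → 24 April 2022.
Later of the two: 24 April 2022.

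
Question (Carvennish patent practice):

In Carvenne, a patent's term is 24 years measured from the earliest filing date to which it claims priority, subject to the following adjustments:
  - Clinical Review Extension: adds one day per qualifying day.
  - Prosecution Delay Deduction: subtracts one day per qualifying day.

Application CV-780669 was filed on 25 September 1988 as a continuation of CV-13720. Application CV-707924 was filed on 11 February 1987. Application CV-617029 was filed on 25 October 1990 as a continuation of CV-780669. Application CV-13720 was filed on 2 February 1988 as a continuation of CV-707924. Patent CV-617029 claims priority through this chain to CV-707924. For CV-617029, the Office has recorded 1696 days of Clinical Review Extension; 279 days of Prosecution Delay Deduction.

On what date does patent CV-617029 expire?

Earliest priority filing: 11 February 1987.
Base term: 11 February 1987 + 24 years → 11 February 2011.
Clinical Review Extension: +1696 days → 4 October 2015.
Prosecution Delay Deduction: −279 days → 29 December 2014.

2014-12-29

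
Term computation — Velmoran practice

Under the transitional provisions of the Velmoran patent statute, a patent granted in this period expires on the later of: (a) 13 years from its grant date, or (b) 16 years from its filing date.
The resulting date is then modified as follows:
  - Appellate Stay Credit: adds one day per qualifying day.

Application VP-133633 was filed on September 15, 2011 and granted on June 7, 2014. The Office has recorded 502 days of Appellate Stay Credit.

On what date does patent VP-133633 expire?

(a) grant + 13 years → 7 June 2027.
(b) filing + 16 years → 15 September 2027.
Later of the two: 15 September 2027.
Appellate Stay Credit: +502 days → 29 January 2029.

2029-01-29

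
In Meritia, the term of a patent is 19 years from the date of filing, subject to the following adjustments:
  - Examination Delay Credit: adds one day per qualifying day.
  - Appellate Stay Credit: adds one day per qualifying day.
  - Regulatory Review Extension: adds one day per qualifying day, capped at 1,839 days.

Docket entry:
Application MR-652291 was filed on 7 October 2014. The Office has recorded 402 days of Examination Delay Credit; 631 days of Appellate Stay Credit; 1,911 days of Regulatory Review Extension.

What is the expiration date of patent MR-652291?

Base term: filing date + 19 years → 7 October 2033.
Examination Delay Credit: +402 days → 13 November 2034.
Appellate Stay Credit: +631 days → 5 August 2036.
Regulatory Review Extension: 1911 days claimed exceeds the 1839-day cap, so +1839 days → 18 August 2041.

2041-08-18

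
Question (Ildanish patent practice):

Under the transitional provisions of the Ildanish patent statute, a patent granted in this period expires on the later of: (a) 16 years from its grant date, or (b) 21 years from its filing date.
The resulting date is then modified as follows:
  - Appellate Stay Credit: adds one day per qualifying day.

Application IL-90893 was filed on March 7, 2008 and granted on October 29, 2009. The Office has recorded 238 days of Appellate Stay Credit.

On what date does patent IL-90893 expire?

2029-10-31

(a) grant + 16 years → 29 October 2025.
(b) filing + 21 years → 7 March 2029.
Later of the two: 7 March 2029.
Appellate Stay Credit: +238 days → 31 October 2029.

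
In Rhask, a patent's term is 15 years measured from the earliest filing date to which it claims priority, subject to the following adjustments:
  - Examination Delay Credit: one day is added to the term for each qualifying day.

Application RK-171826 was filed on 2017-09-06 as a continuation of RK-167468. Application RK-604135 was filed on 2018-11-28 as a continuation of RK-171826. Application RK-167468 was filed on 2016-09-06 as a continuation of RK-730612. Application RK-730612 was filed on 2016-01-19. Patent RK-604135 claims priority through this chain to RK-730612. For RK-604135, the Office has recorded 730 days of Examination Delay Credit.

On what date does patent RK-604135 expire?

Earliest priority filing: 19 January 2016.
Base term: 19 January 2016 + 15 years → 19 January 2031.
Examination Delay Credit: +730 days → 18 January 2033.

2033-01-18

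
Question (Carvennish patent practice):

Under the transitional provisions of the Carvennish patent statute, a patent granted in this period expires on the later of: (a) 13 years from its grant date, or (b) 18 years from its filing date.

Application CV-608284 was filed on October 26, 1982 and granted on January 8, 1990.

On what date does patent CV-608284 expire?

(a) grant + 13 years → 8 January 2003.
(b) filing + 18 years → 26 October 2000.
Later of the two: 8 January 2003.

2003-01-08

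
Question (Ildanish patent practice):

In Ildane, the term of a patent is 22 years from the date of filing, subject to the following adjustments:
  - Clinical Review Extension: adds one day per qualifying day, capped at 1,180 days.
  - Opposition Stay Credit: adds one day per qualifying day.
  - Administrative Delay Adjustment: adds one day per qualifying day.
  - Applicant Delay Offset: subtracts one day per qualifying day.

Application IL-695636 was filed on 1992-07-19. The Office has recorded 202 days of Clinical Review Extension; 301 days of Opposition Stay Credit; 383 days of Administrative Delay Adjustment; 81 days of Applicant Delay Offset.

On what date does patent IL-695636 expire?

October 1, 2016

Base term: filing date + 22 years → 19 July 2014.
Clinical Review Extension: 202 days (within the 1180-day cap) → +202 days → 6 February 2015.
Opposition Stay Credit: +301 days → 4 December 2015.
Administrative Delay Adjustment: +383 days → 21 December 2016.
Applicant Delay Offset: −81 days → 1 October 2016.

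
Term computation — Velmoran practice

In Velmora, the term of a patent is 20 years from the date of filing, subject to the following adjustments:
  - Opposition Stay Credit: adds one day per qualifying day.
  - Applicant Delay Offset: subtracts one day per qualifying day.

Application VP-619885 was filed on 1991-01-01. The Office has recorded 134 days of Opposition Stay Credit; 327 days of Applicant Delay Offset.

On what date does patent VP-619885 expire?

Base term: filing date + 20 years → 1 January 2011.
Opposition Stay Credit: +134 days → 15 May 2011.
Applicant Delay Offset: −327 days → 22 June 2010.

2010-06-22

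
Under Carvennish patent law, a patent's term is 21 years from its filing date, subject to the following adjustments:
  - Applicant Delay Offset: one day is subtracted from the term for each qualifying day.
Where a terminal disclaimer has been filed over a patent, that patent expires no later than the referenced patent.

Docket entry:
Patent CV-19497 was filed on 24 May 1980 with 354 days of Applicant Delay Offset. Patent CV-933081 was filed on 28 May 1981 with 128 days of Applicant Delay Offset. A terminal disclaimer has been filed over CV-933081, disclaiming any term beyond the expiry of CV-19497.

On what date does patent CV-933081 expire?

Natural term of CV-933081:
  Base: filing + 21 years → 28 May 2002.
  Applicant Delay Offset: −128 days → 20 January 2002.
Expiry of referenced patent CV-19497:
  Base: filing + 21 years → 24 May 2001.
  Applicant Delay Offset: −354 days → 4 June 2000.
Terminal disclaimer: CV-933081 expires on the earlier of 20 January 2002 and 4 June 2000.

June 4, 2000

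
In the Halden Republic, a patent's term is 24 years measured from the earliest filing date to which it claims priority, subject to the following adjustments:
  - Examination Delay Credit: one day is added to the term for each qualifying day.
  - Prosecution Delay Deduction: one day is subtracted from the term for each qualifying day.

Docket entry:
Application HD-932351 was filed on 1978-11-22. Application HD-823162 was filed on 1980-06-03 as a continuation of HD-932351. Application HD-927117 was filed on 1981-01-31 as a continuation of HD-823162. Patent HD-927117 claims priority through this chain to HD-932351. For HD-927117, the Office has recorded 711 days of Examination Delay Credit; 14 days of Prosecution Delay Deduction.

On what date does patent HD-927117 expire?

2004-10-19

Earliest priority filing: 22 November 1978.
Base term: 22 November 1978 + 24 years → 22 November 2002.
Examination Delay Credit: +711 days → 2 November 2004.
Prosecution Delay Deduction: −14 days → 19 October 2004.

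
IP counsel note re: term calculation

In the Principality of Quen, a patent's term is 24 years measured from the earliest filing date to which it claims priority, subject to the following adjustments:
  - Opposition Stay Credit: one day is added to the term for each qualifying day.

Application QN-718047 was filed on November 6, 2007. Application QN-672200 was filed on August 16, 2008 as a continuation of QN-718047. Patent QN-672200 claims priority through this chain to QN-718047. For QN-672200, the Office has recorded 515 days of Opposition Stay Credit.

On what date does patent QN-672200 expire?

Earliest priority filing: 6 November 2007.
Base term: 6 November 2007 + 24 years → 6 November 2031.
Opposition Stay Credit: +515 days → 4 April 2033.

April 4, 2033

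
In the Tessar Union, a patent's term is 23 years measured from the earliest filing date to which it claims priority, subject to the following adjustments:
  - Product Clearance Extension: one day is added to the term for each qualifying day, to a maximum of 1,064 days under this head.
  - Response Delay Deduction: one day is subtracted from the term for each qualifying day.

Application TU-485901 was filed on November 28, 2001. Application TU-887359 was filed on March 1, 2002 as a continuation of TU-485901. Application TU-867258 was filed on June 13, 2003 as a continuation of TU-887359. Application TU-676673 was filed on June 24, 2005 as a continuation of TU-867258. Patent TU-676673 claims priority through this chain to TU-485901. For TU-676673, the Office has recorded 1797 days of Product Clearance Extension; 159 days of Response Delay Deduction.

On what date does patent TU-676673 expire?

Earliest priority filing: 28 November 2001.
Base term: 28 November 2001 + 23 years → 28 November 2024.
Product Clearance Extension: 1797 days claimed exceeds the 1064-day cap, so +1064 days → 28 October 2027.
Response Delay Deduction: −159 days → 22 May 2027.

May 22, 2027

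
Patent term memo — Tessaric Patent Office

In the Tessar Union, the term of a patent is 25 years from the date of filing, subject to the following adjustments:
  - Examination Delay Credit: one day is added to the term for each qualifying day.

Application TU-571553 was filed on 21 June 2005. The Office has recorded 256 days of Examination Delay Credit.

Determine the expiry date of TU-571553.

2031-03-04

Base term: filing date + 25 years → 21 June 2030.
Examination Delay Credit: +256 days → 4 March 2031.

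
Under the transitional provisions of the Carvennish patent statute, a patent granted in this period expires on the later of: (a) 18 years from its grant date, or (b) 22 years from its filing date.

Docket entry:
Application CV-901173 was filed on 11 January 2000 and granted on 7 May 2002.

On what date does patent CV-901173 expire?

(a) grant + 18 years → 7 May 2020.
(b) filing + 22 years → 11 January 2022.
Later of the two: 11 January 2022.

2022-01-11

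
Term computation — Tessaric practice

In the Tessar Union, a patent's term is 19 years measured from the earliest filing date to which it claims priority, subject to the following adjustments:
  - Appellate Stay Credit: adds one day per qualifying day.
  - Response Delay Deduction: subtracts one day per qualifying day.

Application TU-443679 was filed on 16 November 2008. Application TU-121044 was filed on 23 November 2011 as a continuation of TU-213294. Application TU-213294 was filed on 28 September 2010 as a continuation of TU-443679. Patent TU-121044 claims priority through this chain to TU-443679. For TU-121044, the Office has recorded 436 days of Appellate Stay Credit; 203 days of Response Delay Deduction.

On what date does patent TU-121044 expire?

Earliest priority filing: 16 November 2008.
Base term: 16 November 2008 + 19 years → 16 November 2027.
Appellate Stay Credit: +436 days → 25 January 2029.
Response Delay Deduction: −203 days → 6 July 2028.

July 6, 2028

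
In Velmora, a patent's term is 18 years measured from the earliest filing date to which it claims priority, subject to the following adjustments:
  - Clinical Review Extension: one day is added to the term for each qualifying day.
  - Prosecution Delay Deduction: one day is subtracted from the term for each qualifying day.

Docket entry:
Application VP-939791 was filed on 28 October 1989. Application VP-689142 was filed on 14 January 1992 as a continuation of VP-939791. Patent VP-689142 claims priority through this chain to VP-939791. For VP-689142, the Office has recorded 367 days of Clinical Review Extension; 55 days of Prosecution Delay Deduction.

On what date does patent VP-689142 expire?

Earliest priority filing: 28 October 1989.
Base term: 28 October 1989 + 18 years → 28 October 2007.
Clinical Review Extension: +367 days → 29 October 2008.
Prosecution Delay Deduction: −55 days → 4 September 2008.

September 4, 2008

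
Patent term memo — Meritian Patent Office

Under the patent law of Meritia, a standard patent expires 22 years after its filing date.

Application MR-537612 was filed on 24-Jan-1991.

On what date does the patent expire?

Filing date + 22 years → 24 January 2013.

January 24, 2013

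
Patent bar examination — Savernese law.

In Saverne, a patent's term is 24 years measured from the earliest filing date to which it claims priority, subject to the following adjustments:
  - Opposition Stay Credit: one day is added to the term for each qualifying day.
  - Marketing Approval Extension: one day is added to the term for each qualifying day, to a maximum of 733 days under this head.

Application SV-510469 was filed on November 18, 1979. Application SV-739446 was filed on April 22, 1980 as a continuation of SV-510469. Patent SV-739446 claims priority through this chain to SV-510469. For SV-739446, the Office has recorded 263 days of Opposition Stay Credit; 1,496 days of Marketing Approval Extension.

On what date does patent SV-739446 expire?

August 10, 2006

Earliest priority filing: 18 November 1979.
Base term: 18 November 1979 + 24 years → 18 November 2003.
Opposition Stay Credit: +263 days → 7 August 2004.
Marketing Approval Extension: 1496 days claimed exceeds the 733-day cap, so +733 days → 10 August 2006.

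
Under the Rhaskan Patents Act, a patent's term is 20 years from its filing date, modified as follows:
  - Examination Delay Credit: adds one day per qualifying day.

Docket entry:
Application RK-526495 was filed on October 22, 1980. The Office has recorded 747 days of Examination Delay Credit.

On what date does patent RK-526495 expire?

2002-11-08

Base term: filing date + 20 years → 22 October 2000.
Examination Delay Credit: +747 days → 8 November 2002.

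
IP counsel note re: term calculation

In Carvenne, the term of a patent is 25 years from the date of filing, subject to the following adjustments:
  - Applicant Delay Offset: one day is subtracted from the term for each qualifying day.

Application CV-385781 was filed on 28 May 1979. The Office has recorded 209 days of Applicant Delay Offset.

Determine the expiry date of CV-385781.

2003-11-01

Base term: filing date + 25 years → 28 May 2004.
Applicant Delay Offset: −209 days → 1 November 2003.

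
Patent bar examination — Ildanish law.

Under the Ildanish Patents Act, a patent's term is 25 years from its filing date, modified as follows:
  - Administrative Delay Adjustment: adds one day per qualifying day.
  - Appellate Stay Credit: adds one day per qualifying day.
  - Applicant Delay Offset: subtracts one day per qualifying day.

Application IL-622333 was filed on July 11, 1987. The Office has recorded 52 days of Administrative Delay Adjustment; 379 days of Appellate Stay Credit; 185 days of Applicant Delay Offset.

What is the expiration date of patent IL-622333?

Base term: filing date + 25 years → 11 July 2012.
Administrative Delay Adjustment: +52 days → 1 September 2012.
Appellate Stay Credit: +379 days → 15 September 2013.
Applicant Delay Offset: −185 days → 14 March 2013.

March 14, 2013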